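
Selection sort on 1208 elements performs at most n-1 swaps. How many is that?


Each of the 1207 passes places one element in its final position.
Pass 1: swap minimum into position 0
Pass 2: swap minimum of remaining into position 1
...
Pass 1207: last two elements, one swap
Maximum swaps = 1208 - 1 = 1207


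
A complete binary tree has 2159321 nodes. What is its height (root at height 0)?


In a complete binary tree, level k holds nodes 2^k .. 2^(k+1)-1 (1-indexed).
Height = floor(log2(n)) = floor(log2(2159321)) = 21
Check: 2^21 = 2097152 <= 2159321 < 4194304 = 2^22


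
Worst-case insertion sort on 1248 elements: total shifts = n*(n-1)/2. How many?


Sum of shifts = 1 + 2 + 3 + ... + 1247
= 1248 * 1247 / 2
= 1556256 / 2
= 778128


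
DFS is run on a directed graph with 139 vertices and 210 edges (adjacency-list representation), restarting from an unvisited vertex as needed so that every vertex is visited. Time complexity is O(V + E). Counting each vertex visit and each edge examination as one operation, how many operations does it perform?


A full DFS traversal processes each vertex exactly once (push/pop on stack).
Each directed edge is examined once.
V = 139, E = 210
V + E = 349


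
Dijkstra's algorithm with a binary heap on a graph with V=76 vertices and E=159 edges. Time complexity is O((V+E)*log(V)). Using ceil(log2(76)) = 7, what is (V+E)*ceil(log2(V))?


Dijkstra with a binary heap: each vertex is extracted once, each edge may relax once.
Each heap operation costs O(log V).
V + E = 76 + 159 = 235
ceil(log2(76)) = 7 (since 2^6 = 64 < 76 <= 128 = 2^7)
Total heap work = (V+E) * ceil(log2(V)) = 235 * 7 = 1645


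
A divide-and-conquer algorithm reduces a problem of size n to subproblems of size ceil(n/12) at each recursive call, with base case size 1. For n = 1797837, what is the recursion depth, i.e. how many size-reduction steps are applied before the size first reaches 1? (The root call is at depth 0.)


Each step divides the size by 12 (rounding up); after k steps the size is ceil(n/12^k), which equals 1 exactly when 12^k >= n.
So the depth is the smallest k with 12^k >= 1797837, i.e. ceil(log_12(1797837)).
12^5 = 248832 < 1797837 <= 2985984 = 12^6
Recursion depth = 6


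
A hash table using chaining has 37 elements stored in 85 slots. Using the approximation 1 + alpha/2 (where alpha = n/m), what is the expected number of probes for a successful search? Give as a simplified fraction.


Load factor alpha = n/m = 37/85
Expected probes = 1 + alpha/2 = 1 + 37/(2*85)
= 1 + 37/170
= 170/170 + 37/170
= 207/170


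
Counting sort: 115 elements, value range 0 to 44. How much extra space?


n = 115 (output array)
k = 45 (count array for 45 distinct values)
Extra space = 115 + 45 = 160


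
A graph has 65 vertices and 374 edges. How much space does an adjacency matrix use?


Adjacency matrix: V x V grid of entries
Space = V^2 = 65^2 = 65 * 65 = 4225


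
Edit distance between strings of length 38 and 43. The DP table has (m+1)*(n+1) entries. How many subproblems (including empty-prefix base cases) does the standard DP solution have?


The table includes base cases (empty prefixes).
Rows: (m+1) = 39
Columns: (n+1) = 44
Total = 39 * 44 = 1716


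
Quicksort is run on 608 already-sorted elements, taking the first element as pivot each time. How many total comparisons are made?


Sum of comparisons per partition:
607 + 606 + ... + 1 + 0
= 608 * (608 - 1) / 2
= 608 * 607 / 2
= 184528


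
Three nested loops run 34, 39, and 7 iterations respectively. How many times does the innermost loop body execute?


Loop 1 (outermost): 34 iterations
Loop 2 (middle): 39 iterations per outer
Loop 3 (innermost): 7 iterations per middle
Total = 34 * 39 * 7 = 9282


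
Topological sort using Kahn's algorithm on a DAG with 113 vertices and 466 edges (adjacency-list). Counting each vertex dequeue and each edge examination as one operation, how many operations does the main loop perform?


Kahn's algorithm:
  1. Compute in-degrees: O(V + E)
  2. Process queue: each vertex dequeued once (O(V))
     each edge examined once (O(E))
Total = V + E = 113 + 466 = 579


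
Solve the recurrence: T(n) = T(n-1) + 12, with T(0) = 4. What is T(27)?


Unrolling the recurrence:
T(27) = T(26) + 12
       = T(25) + 12 + 12
       = T(24) + 12*3
       ...
       = T(0) + 12*27
       = 4 + 324 = 328


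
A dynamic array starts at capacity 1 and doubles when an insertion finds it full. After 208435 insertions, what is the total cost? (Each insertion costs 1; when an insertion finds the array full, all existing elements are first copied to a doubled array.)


Insertion cost: 208435 (one per element)
Resizes occur just before inserting elements 2, 3, 5, 9, ...
Elements copied at each resize: 1 + 2 + 4 + 8 + 16 + 32 + 64 + 128 + 256 + 512 + 1024 + 2048 + 4096 + 8192 + 16384 + 32768 + 65536 + 131072
Sum of copies = 262143 (geometric series: 2^k - 1)
Total = 208435 + 262143 = 470578


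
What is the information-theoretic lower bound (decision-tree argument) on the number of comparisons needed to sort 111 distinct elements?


A binary decision tree of height h has at most 2^h leaves and needs at least n! of them, so h >= ceil(log2(n!)).
111! is far too large to multiply out, so use Stirling's series:
  ln(n!) ~ n ln n - n + (1/2) ln(2 pi n) + 1/(12n)  (error below 1/(360 n^3), negligible here)
  ln(111) = 4.7095302
  n ln n = 111 * 4.7095302 = 522.7579
  (1/2) ln(2 pi * 111) = (1/2) ln(697.4336) = 3.2737
  1/(12*111) = 0.0008
  ln(111!) ~ 522.7579 - 111 + 3.2737 + 0.0008 = 415.0324
Convert to base 2: log2(111!) = 415.0324 / ln 2 = 415.0324 / 0.69314718 = 598.7652
ceil(598.7652) = 599


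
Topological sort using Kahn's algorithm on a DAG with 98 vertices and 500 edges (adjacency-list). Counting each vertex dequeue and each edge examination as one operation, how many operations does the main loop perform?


Kahn's algorithm:
  1. Compute in-degrees: O(V + E)
  2. Process queue: each vertex dequeued once (O(V))
     each edge examined once (O(E))
Total = V + E = 98 + 500 = 598


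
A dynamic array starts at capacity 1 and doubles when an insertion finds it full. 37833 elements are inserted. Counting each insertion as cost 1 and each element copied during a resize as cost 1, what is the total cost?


n = 37833
Insertion costs: 37833
Resizes copy 1, 2, 4, ... up to the largest power of 2 that is <= n-1 = 37832, i.e. 32768.
Copy costs = 1 + 2 + 4 + 8 + 16 + 32 + 64 + 128 + 256 + 512 + 1024 + 2048 + 4096 + 8192 + 16384 + 32768 = 65535
Total = 37833 + 65535 = 103368


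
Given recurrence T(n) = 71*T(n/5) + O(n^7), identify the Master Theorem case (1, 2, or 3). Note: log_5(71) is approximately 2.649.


Master Theorem parameters: a=71, b=5, c=7
log_b(a) = 2.649
Compare b^c with a: 5^7 = 78125 > 71, so c > log_b(a).
Comparing c=7 vs log_b(a)=2.649:
7 > 2.649 => Case 3
Result: T(n) = O(n^7)
Master Theorem case = 3


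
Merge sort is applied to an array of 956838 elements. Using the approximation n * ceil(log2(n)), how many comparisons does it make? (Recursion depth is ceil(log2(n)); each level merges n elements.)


Merge sort divides the array into halves recursively.
Number of levels = ceil(log2(956838)) = 20
At each level, approximately n = 956838 comparisons are needed for merging.
Total comparisons ~ n * ceil(log2(n)) = 956838 * 20 = 19136760


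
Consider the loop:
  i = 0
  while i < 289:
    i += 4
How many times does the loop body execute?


Starting at i = 0, each iteration adds 4.
Iterations until i >= 289:
  Iteration 1: i = 0 -> i = 4
  Iteration 2: i = 4 -> i = 8
  Iteration 3: i = 8 -> i = 12
  Iteration 4: i = 12 -> i = 16
  Iteration 5: i = 16 -> i = 20
  Iteration 6: i = 20 -> i = 24
  Iteration 7: i = 24 -> i = 28
  Iteration 8: i = 28 -> i = 32
  ... continuing ...
Total iterations = ceil(289/4) = 73


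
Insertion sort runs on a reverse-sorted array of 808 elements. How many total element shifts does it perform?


Sum of shifts = 1 + 2 + 3 + ... + 807
= 808 * 807 / 2
= 652056 / 2
= 326028


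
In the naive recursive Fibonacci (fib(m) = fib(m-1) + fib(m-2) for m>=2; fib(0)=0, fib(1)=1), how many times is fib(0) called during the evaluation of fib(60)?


Let N(m) = number of times fib(m) is called while evaluating fib(60).
N(60) = 1 (the initial call).
N(59) = 1 (only fib(60) calls it).
For 1 <= m <= 58: fib(m) is called by fib(m+1) and fib(m+2), so
  N(m) = N(m+1) + N(m+2).
fib(0) is called only by fib(2), so N(0) = N(2).
Walk down from m=60:
  N(60)=1, N(59)=1, N(58)=2, N(57)=3, N(56)=5, N(55)=8, N(54)=13, N(53)=21, N(52)=34, N(51)=55, N(50)=89, N(49)=144, N(48)=233, N(47)=377, N(46)=610, N(45)=987, N(44)=1597, N(43)=2584, N(42)=4181, N(41)=6765, N(40)=10946, N(39)=17711, N(38)=28657, N(37)=46368, N(36)=75025, N(35)=121393, N(34)=196418, N(33)=317811, N(32)=514229, N(31)=832040, N(30)=1346269, N(29)=2178309, N(28)=3524578, N(27)=5702887, N(26)=9227465, N(25)=14930352, N(24)=24157817, N(23)=39088169, N(22)=63245986, N(21)=102334155, N(20)=165580141, N(19)=267914296, N(18)=433494437, N(17)=701408733, N(16)=1134903170, N(15)=1836311903, N(14)=2971215073, N(13)=4807526976, N(12)=7778742049, N(11)=12586269025, N(10)=20365011074, N(9)=32951280099, N(8)=53316291173, N(7)=86267571272, N(6)=139583862445, N(5)=225851433717, N(4)=365435296162, N(3)=591286729879, N(2)=956722026041, N(1)=1548008755920, N(0)=N(2)=956722026041
N(0) = 956722026041


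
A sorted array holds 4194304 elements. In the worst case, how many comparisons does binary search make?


Halving sequence: 4194304 -> 2097152 -> 1048576 -> 524288 -> 262144 -> 131072 -> 65536 -> 32768 -> 16384 -> 8192 -> 4096 -> 2048 -> 1024 -> 512 -> 256 -> 128 -> 64 -> 32 -> 16 -> 8 -> 4 -> 2 -> 1
Number of halvings = 22
Max comparisons = 22 + 1 = 23


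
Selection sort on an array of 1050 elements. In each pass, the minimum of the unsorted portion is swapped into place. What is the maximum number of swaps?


Selection sort performs one swap per pass:
  Pass 1: find min in positions 0 to 1049, swap with position 0
  Pass 2: find min in positions 1 to 1049, swap with position 1
  Pass 3: find min in positions 2 to 1049, swap with position 2
  Pass 4: find min in positions 3 to 1049, swap with position 3
  Pass 5: find min in positions 4 to 1049, swap with position 4
  ... (1044 more passes)
Total passes (and swaps) = n - 1 = 1050 - 1 = 1049


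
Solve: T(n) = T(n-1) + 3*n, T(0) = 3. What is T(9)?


Expanding the recurrence:
T(9) = T(8) + 3*9
       = T(7) + 3*8 + 3*9
       ...
       = T(0) + 3*(1 + 2 + ... + 9)
       = 3 + 3 * 9*10/2
       = 3 + 3 * 45
       = 3 + 135 = 138


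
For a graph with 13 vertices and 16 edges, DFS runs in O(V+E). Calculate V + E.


A full DFS traversal visits each vertex once and examines each edge once.
V = 13
E = 16
Sum = 13 + 16 = 29


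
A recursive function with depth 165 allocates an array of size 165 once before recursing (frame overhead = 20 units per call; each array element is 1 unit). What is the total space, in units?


Array allocation: 165 units (allocated once)
Stack frames: 165 deep * 20 per frame = 3300 units
Total = 165 + 3300 = 3465


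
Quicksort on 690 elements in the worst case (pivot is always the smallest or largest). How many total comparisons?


In the worst case, each partition step picks the worst pivot:
  Partition 1: 689 comparisons (n-1 elements to compare)
  Partition 2: 688 comparisons
  Partition 3: 687 comparisons
  Partition 4: 686 comparisons
  Partition 5: 685 comparisons
  ...
  Last partition: 0 comparisons
Total = (n-1) + (n-2) + ... + 1 + 0 = n*(n-1)/2
= 690*689/2 = 237705


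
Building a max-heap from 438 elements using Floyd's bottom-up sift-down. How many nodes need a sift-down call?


In a heap of 438 elements (0-indexed array):
  Last element index: 437
  Parent of last element: floor((437 - 1) / 2) = 218
  Internal nodes: indices 0 to 218
  Count = floor(438/2) = 219


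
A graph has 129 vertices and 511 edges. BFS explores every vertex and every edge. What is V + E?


A full BFS traversal dequeues each vertex once and examines each edge once.
Vertex visits: 129
Edge visits: 511
V + E = 129 + 511 = 640


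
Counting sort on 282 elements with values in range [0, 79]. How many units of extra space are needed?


Output array size: 282 (to store sorted result)
Count array size: 80 (one slot per possible value, range 0 to 79)
Total extra space = 282 + 80 = 362


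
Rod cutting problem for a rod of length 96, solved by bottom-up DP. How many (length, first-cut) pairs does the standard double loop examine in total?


For each subproblem length i = 1..96, the inner loop considers i possible first cuts.
Total = 1 + 2 + ... + 96
= 96*(96+1)/2
= 96*97/2 = 4656


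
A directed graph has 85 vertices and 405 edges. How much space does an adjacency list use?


Adjacency list: one list head per vertex + one entry per edge
Vertex heads: 85
Edge entries: 405
Total = 85 + 405 = 490


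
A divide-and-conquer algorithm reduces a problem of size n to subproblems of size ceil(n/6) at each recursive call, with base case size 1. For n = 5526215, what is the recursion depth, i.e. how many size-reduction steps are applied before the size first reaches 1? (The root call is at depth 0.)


Each step divides the size by 6 (rounding up); after k steps the size is ceil(n/6^k), which equals 1 exactly when 6^k >= n.
So the depth is the smallest k with 6^k >= 5526215, i.e. ceil(log_6(5526215)).
6^8 = 1679616 < 5526215 <= 10077696 = 6^9
Recursion depth = 9


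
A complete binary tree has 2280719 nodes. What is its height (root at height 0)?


In a complete binary tree, level k holds nodes 2^k .. 2^(k+1)-1 (1-indexed).
Height = floor(log2(n)) = floor(log2(2280719)) = 21
Check: 2^21 = 2097152 <= 2280719 < 4194304 = 2^22


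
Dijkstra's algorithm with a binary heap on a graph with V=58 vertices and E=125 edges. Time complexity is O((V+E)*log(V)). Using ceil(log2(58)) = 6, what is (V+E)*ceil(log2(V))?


Dijkstra with a binary heap: each vertex is extracted once, each edge may relax once.
Each heap operation costs O(log V).
V + E = 58 + 125 = 183
ceil(log2(58)) = 6 (since 2^5 = 32 < 58 <= 64 = 2^6)
Total heap work = (V+E) * ceil(log2(V)) = 183 * 6 = 1098


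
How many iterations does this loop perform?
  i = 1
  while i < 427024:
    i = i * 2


The loop variable doubles each iteration:
i = 1 -> 2 -> 4 -> 8 -> 16 -> 32 -> 64 -> 128 -> 256 -> 512 -> 1024 -> 2048 -> 4096 -> 8192 -> 16384 -> 32768 -> 65536 -> 131072 -> 262144 -> 524288 (stop, 524288 >= 427024)
Number of doublings = ceil(log2(427024)) = 19


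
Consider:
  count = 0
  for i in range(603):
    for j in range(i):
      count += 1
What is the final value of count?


For each i, the inner loop runs i times:
  i=0: inner runs 0 times
  i=1: inner runs 1 time
  i=2: inner runs 2 times
  i=3: inner runs 3 times
  i=4: inner runs 4 times
  i=5: inner runs 5 times
  i=6: inner runs 6 times
  i=7: inner runs 7 times
  ...
Total = 0 + 1 + 2 + ... + 602 = 603*(603-1)/2 = 181503


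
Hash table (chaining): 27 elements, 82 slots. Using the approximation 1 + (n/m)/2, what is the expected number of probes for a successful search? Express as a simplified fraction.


Computing expected probes:
alpha = 27/82
= 1 + alpha/2
= 1 + 27/(2*82)
= (2*82 + 27) / (2*82)
= 191/164


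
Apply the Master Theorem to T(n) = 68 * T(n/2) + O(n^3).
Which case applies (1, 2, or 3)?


The Master Theorem: T(n) = a*T(n/b) + O(n^c)
  a = 68, b = 2, c = 3
log_b(a) = log_2(68) ~ 6.087
Compare b^c with a: 2^3 = 8 < 68, so c < log_b(a).
Since c < log_b(a), Case 1 applies.
T(n) = O(n^(log_2 68)) ~ O(n^6.087)
Master Theorem case = 1


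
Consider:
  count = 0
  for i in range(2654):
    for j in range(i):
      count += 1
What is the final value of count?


For each i, the inner loop runs i times:
  i=0: inner runs 0 times
  i=1: inner runs 1 time
  i=2: inner runs 2 times
  i=3: inner runs 3 times
  i=4: inner runs 4 times
  i=5: inner runs 5 times
  i=6: inner runs 6 times
  i=7: inner runs 7 times
  ...
Total = 0 + 1 + 2 + ... + 2653 = 2654*(2654-1)/2 = 3520531


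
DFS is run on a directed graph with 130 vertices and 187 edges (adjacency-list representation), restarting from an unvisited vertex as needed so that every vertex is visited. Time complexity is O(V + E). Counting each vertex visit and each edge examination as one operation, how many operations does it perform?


A full DFS traversal processes each vertex exactly once (push/pop on stack).
Each directed edge is examined once.
V = 130, E = 187
V + E = 317


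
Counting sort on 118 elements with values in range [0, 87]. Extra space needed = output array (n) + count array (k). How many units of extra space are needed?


Output array size: 118 (to store sorted result)
Count array size: 88 (one slot per possible value, range 0 to 87)
Total extra space = 118 + 88 = 206


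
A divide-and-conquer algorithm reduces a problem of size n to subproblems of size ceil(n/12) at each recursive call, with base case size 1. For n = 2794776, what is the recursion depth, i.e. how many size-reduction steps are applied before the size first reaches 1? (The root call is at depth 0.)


Each step divides the size by 12 (rounding up); after k steps the size is ceil(n/12^k), which equals 1 exactly when 12^k >= n.
So the depth is the smallest k with 12^k >= 2794776, i.e. ceil(log_12(2794776)).
12^5 = 248832 < 2794776 <= 2985984 = 12^6
Recursion depth = 6


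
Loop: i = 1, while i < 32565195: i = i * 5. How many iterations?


i multiplies by 5 each step:
i = 1 -> 5 -> 25 -> 125 -> 625 -> 3125 -> 15625 -> 78125 -> 390625 -> 1953125 -> 9765625 -> 48828125 (stop)
Iterations = ceil(log_5(32565195)) = 11


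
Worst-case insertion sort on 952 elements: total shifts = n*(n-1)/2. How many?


Sum of shifts = 1 + 2 + 3 + ... + 951
= 952 * 951 / 2
= 905352 / 2
= 452676


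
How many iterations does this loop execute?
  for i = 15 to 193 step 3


The loop variable i takes values starting at 15 and increments by 3 each iteration.
Sequence: i = 15, 18, 21, 24, 27, 30, 33, 36, 39, ...
The upper bound 193 is inclusive, so the count is floor((last - first) / step) + 1:
floor((193 - 15) / 3) + 1 = floor(178/3) + 1 = 59 + 1 = 60


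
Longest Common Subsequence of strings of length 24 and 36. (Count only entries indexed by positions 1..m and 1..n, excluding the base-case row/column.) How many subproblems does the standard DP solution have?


DP table indexed by positions in both strings.
First string: 24 positions
Second string: 36 positions
Total = 24 * 36 = 864


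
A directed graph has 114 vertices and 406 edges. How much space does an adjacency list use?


Adjacency list: one list head per vertex + one entry per edge
Vertex heads: 114
Edge entries: 406
Total = 114 + 406 = 520


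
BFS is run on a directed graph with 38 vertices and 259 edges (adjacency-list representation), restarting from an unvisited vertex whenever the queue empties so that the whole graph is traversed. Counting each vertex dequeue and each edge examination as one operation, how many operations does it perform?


A full BFS traversal dequeues each vertex exactly once and examines each directed edge exactly once.
V = 38 (vertex processing cost)
E = 259 (edge examination cost)
Total operations proportional to V + E = 38 + 259 = 297


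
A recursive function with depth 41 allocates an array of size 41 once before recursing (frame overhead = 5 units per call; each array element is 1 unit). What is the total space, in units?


Array allocation: 41 units (allocated once)
Stack frames: 41 deep * 5 per frame = 205 units
Total = 41 + 205 = 246


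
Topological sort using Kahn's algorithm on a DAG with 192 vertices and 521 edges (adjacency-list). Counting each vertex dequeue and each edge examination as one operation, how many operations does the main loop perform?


Kahn's algorithm:
  1. Compute in-degrees: O(V + E)
  2. Process queue: each vertex dequeued once (O(V))
     each edge examined once (O(E))
Total = V + E = 192 + 521 = 713


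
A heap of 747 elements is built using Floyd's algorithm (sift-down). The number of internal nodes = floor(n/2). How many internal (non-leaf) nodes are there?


Leaf nodes occupy roughly half the array.
Sift-down is called for each internal node, starting from the last one.
Internal nodes = floor(n/2) = floor(747/2) = 373


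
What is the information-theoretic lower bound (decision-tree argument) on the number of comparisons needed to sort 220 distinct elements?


A binary decision tree of height h has at most 2^h leaves and needs at least n! of them, so h >= ceil(log2(n!)).
220! is far too large to multiply out, so use Stirling's series:
  ln(n!) ~ n ln n - n + (1/2) ln(2 pi n) + 1/(12n)  (error below 1/(360 n^3), negligible here)
  ln(220) = 5.3936275
  n ln n = 220 * 5.3936275 = 1186.5981
  (1/2) ln(2 pi * 220) = (1/2) ln(1382.3008) = 3.6158
  1/(12*220) = 0.0004
  ln(220!) ~ 1186.5981 - 220 + 3.6158 + 0.0004 = 970.2143
Convert to base 2: log2(220!) = 970.2143 / ln 2 = 970.2143 / 0.69314718 = 1399.7234
ceil(1399.7234) = 1400


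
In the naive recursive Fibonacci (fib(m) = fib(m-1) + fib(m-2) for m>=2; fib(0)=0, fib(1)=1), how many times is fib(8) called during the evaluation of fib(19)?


Let N(m) = number of times fib(m) is called while evaluating fib(19).
N(19) = 1 (the initial call).
N(18) = 1 (only fib(19) calls it).
For 1 <= m <= 17: fib(m) is called by fib(m+1) and fib(m+2), so
  N(m) = N(m+1) + N(m+2).
fib(0) is called only by fib(2), so N(0) = N(2).
Walk down from m=19:
  N(19)=1, N(18)=1, N(17)=2, N(16)=3, N(15)=5, N(14)=8, N(13)=13, N(12)=21, N(11)=34, N(10)=55, N(9)=89, N(8)=144
N(8) = 144


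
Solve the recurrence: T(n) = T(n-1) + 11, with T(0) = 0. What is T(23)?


Unrolling the recurrence:
T(23) = T(22) + 11
       = T(21) + 11 + 11
       = T(20) + 11*3
       ...
       = T(0) + 11*23
       = 0 + 253 = 253


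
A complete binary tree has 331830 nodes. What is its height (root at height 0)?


In a complete binary tree, level k holds nodes 2^k .. 2^(k+1)-1 (1-indexed).
Height = floor(log2(n)) = floor(log2(331830)) = 18
Check: 2^18 = 262144 <= 331830 < 524288 = 2^19


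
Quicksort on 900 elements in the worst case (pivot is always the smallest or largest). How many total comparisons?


In the worst case, each partition step picks the worst pivot:
  Partition 1: 899 comparisons (n-1 elements to compare)
  Partition 2: 898 comparisons
  Partition 3: 897 comparisons
  Partition 4: 896 comparisons
  Partition 5: 895 comparisons
  ...
  Last partition: 0 comparisons
Total = (n-1) + (n-2) + ... + 1 + 0 = n*(n-1)/2
= 900*899/2 = 404550


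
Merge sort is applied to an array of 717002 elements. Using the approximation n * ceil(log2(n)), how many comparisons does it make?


Merge sort divides the array into halves recursively.
Number of levels = ceil(log2(717002)) = 20
At each level, approximately n = 717002 comparisons are needed for merging.
Total comparisons ~ n * ceil(log2(n)) = 717002 * 20 = 14340040


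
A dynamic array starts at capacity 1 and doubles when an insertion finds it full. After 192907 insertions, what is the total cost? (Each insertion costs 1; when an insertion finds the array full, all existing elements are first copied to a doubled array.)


Insertion cost: 192907 (one per element)
Resizes occur just before inserting elements 2, 3, 5, 9, ...
Elements copied at each resize: 1 + 2 + 4 + 8 + 16 + 32 + 64 + 128 + 256 + 512 + 1024 + 2048 + 4096 + 8192 + 16384 + 32768 + 65536 + 131072
Sum of copies = 262143 (geometric series: 2^k - 1)
Total = 192907 + 262143 = 455050


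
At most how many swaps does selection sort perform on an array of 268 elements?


Each of the 267 passes places one element in its final position.
Pass 1: swap minimum into position 0
Pass 2: swap minimum of remaining into position 1
...
Pass 267: last two elements, one swap
Maximum swaps = 268 - 1 = 267


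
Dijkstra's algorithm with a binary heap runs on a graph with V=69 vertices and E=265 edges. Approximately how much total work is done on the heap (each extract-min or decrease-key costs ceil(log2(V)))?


Dijkstra with a binary heap: each vertex is extracted once, each edge may relax once.
Each heap operation costs O(log V).
V + E = 69 + 265 = 334
ceil(log2(69)) = 7 (since 2^6 = 64 < 69 <= 128 = 2^7)
Total heap work = (V+E) * ceil(log2(V)) = 334 * 7 = 2338


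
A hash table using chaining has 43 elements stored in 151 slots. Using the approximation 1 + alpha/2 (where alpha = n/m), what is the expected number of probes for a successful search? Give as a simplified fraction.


Load factor alpha = n/m = 43/151
Expected probes = 1 + alpha/2 = 1 + 43/(2*151)
= 1 + 43/302
= 302/302 + 43/302
= 345/302


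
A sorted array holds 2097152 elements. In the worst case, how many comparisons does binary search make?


Halving sequence: 2097152 -> 1048576 -> 524288 -> 262144 -> 131072 -> 65536 -> 32768 -> 16384 -> 8192 -> 4096 -> 2048 -> 1024 -> 512 -> 256 -> 128 -> 64 -> 32 -> 16 -> 8 -> 4 -> 2 -> 1
Number of halvings = 21
Max comparisons = 21 + 1 = 22


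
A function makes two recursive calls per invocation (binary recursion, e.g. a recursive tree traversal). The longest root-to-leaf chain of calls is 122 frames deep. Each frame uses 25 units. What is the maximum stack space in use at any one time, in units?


Binary recursion: the two calls run one after the other, so only one root-to-leaf chain of frames is on the stack at a time.
Maximum depth (longest chain) = 122 frames
Each frame = 25 units
Max stack space = 122 * 25 = 3050


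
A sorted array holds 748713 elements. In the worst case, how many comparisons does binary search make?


Halving sequence: 748713 -> 374356 -> 187178 -> 93589 -> 46794 -> 23397 -> 11698 -> 5849 -> 2924 -> 1462 -> 731 -> 365 -> 182 -> 91 -> 45 -> 22 -> 11 -> 5 -> 2 -> 1
Number of halvings = 19
Max comparisons = 19 + 1 = 20


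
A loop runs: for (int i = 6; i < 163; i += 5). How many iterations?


Loop starts at i = 6, increments by 5, stops when i >= 163.
Number of iterations = ceil((163 - 6) / 5)
= ceil(157 / 5)
= 32


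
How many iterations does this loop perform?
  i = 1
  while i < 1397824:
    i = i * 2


The loop variable doubles each iteration:
i = 1 -> 2 -> 4 -> 8 -> 16 -> 32 -> 64 -> 128 -> 256 -> 512 -> 1024 -> 2048 -> 4096 -> 8192 -> 16384 -> 32768 -> 65536 -> 131072 -> 262144 -> 524288 -> 1048576 -> 2097152 (stop, 2097152 >= 1397824)
Number of doublings = ceil(log2(1397824)) = 21


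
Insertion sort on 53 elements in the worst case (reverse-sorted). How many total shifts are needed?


In the worst case (reverse-sorted), each element shifts past all previous:
  Element 1: 1 shifts
  Element 2: 2 shifts
  Element 3: 3 shifts
  Element 4: 4 shifts
  Element 5: 5 shifts
  ...
  Element 52: 52 shifts
Total = 1 + 2 + ... + 52
= 53*(53-1)/2 = 1378


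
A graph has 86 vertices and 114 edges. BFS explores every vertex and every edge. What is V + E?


A full BFS traversal dequeues each vertex once and examines each edge once.
Vertex visits: 86
Edge visits: 114
V + E = 86 + 114 = 200


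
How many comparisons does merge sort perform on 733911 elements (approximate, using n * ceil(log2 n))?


Recursion depth: ceil(log2(733911)) = 20
Each recursion level merges n = 733911 elements
Total = 733911 * 20 = 14678220


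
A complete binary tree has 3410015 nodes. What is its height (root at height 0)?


In a complete binary tree, level k holds nodes 2^k .. 2^(k+1)-1 (1-indexed).
Height = floor(log2(n)) = floor(log2(3410015)) = 21
Check: 2^21 = 2097152 <= 3410015 < 4194304 = 2^22


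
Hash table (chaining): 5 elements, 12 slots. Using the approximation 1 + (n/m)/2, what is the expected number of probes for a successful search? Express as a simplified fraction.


Computing expected probes:
alpha = 5/12
= 1 + alpha/2
= 1 + 5/(2*12)
= (2*12 + 5) / (2*12)
= 29/24


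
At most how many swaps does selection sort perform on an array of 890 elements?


Each of the 889 passes places one element in its final position.
Pass 1: swap minimum into position 0
Pass 2: swap minimum of remaining into position 1
...
Pass 889: last two elements, one swap
Maximum swaps = 890 - 1 = 889


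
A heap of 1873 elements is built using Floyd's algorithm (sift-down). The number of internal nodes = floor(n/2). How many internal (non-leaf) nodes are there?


Leaf nodes occupy roughly half the array.
Sift-down is called for each internal node, starting from the last one.
Internal nodes = floor(n/2) = floor(1873/2) = 936


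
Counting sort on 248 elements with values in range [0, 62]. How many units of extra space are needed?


Output array size: 248 (to store sorted result)
Count array size: 63 (one slot per possible value, range 0 to 62)
Total extra space = 248 + 63 = 311


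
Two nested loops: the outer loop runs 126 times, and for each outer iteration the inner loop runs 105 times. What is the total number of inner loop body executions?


Outer loop: 126 iterations
Inner loop: 105 iterations per outer iteration
Total = 126 * 105 = 13230


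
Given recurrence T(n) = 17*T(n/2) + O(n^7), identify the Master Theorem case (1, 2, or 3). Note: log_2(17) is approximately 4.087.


Master Theorem parameters: a=17, b=2, c=7
log_b(a) = 4.087
Compare b^c with a: 2^7 = 128 > 17, so c > log_b(a).
Comparing c=7 vs log_b(a)=4.087:
7 > 4.087 => Case 3
Result: T(n) = O(n^7)
Master Theorem case = 3


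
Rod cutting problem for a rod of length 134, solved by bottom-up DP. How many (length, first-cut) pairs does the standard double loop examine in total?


For each subproblem length i = 1..134, the inner loop considers i possible first cuts.
Total = 1 + 2 + ... + 134
= 134*(134+1)/2
= 134*135/2 = 9045


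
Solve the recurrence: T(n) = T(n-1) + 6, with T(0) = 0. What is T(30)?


Unrolling the recurrence:
T(30) = T(29) + 6
       = T(28) + 6 + 6
       = T(27) + 6*3
       ...
       = T(0) + 6*30
       = 0 + 180 = 180


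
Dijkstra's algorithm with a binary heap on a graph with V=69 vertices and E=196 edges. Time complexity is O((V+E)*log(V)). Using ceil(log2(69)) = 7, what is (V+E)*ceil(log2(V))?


Dijkstra with a binary heap: each vertex is extracted once, each edge may relax once.
Each heap operation costs O(log V).
V + E = 69 + 196 = 265
ceil(log2(69)) = 7 (since 2^6 = 64 < 69 <= 128 = 2^7)
Total heap work = (V+E) * ceil(log2(V)) = 265 * 7 = 1855


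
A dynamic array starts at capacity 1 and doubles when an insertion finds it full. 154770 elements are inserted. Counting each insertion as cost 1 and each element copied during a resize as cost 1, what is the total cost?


n = 154770
Insertion costs: 154770
Resizes copy 1, 2, 4, ... up to the largest power of 2 that is <= n-1 = 154769, i.e. 131072.
Copy costs = 1 + 2 + 4 + 8 + 16 + 32 + 64 + 128 + 256 + 512 + 1024 + 2048 + 4096 + 8192 + 16384 + 32768 + 65536 + 131072 = 262143
Total = 154770 + 262143 = 416913


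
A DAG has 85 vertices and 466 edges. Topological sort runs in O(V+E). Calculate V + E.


V = 85 (vertex processing)
E = 466 (edge processing)
V + E = 85 + 466 = 551


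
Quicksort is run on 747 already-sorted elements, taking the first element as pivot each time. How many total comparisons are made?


Sum of comparisons per partition:
746 + 745 + ... + 1 + 0
= 747 * (747 - 1) / 2
= 747 * 746 / 2
= 278631


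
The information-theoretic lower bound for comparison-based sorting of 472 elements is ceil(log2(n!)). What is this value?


A binary decision tree of height h has at most 2^h leaves and needs at least n! of them, so h >= ceil(log2(n!)).
472! is far too large to multiply out, so use Stirling's series:
  ln(n!) ~ n ln n - n + (1/2) ln(2 pi n) + 1/(12n)  (error below 1/(360 n^3), negligible here)
  ln(472) = 6.1569790
  n ln n = 472 * 6.1569790 = 2906.0941
  (1/2) ln(2 pi * 472) = (1/2) ln(2965.6635) = 3.9974
  1/(12*472) = 0.0002
  ln(472!) ~ 2906.0941 - 472 + 3.9974 + 0.0002 = 2438.0917
Convert to base 2: log2(472!) = 2438.0917 / ln 2 = 2438.0917 / 0.69314718 = 3517.4228
ceil(3517.4228) = 3518


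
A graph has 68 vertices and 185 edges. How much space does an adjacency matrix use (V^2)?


Adjacency matrix: V x V grid of entries
Space = V^2 = 68^2 = 68 * 68 = 4624


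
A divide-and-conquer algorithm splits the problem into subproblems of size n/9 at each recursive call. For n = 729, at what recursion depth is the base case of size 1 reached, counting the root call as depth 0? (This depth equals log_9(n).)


At each depth, the problem size is divided by 9:
  Depth 0: problem size = 729
  Depth 1: problem size = 81
  Depth 2: problem size = 9
  Depth 3: problem size = 1 (base case)
The base case is reached at depth log_9(729) = 3 (the tree has 4 levels counting depth 0, but the depth asked for is 3).
Recursion depth = 3


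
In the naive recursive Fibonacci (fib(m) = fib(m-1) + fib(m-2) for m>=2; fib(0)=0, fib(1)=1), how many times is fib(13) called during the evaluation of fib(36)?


Let N(m) = number of times fib(m) is called while evaluating fib(36).
N(36) = 1 (the initial call).
N(35) = 1 (only fib(36) calls it).
For 1 <= m <= 34: fib(m) is called by fib(m+1) and fib(m+2), so
  N(m) = N(m+1) + N(m+2).
fib(0) is called only by fib(2), so N(0) = N(2).
Walk down from m=36:
  N(36)=1, N(35)=1, N(34)=2, N(33)=3, N(32)=5, N(31)=8, N(30)=13, N(29)=21, N(28)=34, N(27)=55, N(26)=89, N(25)=144, N(24)=233, N(23)=377, N(22)=610, N(21)=987, N(20)=1597, N(19)=2584, N(18)=4181, N(17)=6765, N(16)=10946, N(15)=17711, N(14)=28657, N(13)=46368
N(13) = 46368


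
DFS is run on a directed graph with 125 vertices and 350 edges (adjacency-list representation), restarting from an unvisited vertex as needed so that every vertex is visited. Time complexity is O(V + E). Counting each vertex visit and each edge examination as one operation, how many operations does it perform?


A full DFS traversal processes each vertex exactly once (push/pop on stack).
Each directed edge is examined once.
V = 125, E = 350
V + E = 475


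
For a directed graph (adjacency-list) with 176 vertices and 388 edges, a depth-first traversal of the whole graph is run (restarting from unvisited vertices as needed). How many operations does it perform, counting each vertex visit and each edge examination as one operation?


A full DFS traversal visits each vertex once and examines each edge once.
V = 176
E = 388
Sum = 176 + 388 = 564


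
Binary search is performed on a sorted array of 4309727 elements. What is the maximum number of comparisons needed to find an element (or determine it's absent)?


Binary search halves the search space each comparison:
  Step 1: search space = 4309727 -> 2154863
  Step 2: search space = 2154863 -> 1077431
  Step 3: search space = 1077431 -> 538715
  Step 4: search space = 538715 -> 269357
  Step 5: search space = 269357 -> 134678
  Step 6: search space = 134678 -> 67339
  Step 7: search space = 67339 -> 33669
  Step 8: search space = 33669 -> 16834
  Step 9: search space = 16834 -> 8417
  Step 10: search space = 8417 -> 4208
  Step 11: search space = 4208 -> 2104
  Step 12: search space = 2104 -> 1052
  Step 13: search space = 1052 -> 526
  Step 14: search space = 526 -> 263
  Step 15: search space = 263 -> 131
  Step 16: search space = 131 -> 65
  Step 17: search space = 65 -> 32
  Step 18: search space = 32 -> 16
  Step 19: search space = 16 -> 8
  Step 20: search space = 8 -> 4
  Step 21: search space = 4 -> 2
  Step 22: search space = 2 -> 1
  Step 23: search space = 1 (final check)
Maximum comparisons = floor(log2(4309727)) + 1 = 22 + 1 = 23


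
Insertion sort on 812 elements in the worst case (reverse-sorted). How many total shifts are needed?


In the worst case (reverse-sorted), each element shifts past all previous:
  Element 1: 1 shifts
  Element 2: 2 shifts
  Element 3: 3 shifts
  Element 4: 4 shifts
  Element 5: 5 shifts
  ...
  Element 811: 811 shifts
Total = 1 + 2 + ... + 811
= 812*(812-1)/2 = 329266


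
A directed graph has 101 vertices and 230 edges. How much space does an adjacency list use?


Adjacency list: one list head per vertex + one entry per edge
Vertex heads: 101
Edge entries: 230
Total = 101 + 230 = 331


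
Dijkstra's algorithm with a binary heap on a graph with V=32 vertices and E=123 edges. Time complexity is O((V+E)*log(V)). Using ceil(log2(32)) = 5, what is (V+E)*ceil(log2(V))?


Dijkstra with a binary heap: each vertex is extracted once, each edge may relax once.
Each heap operation costs O(log V).
V + E = 32 + 123 = 155
ceil(log2(32)) = 5 (since 2^4 = 16 < 32 <= 32 = 2^5)
Total heap work = (V+E) * ceil(log2(V)) = 155 * 5 = 775


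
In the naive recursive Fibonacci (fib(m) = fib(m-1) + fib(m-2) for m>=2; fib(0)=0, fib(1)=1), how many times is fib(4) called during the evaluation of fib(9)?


Let N(m) = number of times fib(m) is called while evaluating fib(9).
N(9) = 1 (the initial call).
N(8) = 1 (only fib(9) calls it).
For 1 <= m <= 7: fib(m) is called by fib(m+1) and fib(m+2), so
  N(m) = N(m+1) + N(m+2).
fib(0) is called only by fib(2), so N(0) = N(2).
Walk down from m=9:
  N(9)=1, N(8)=1, N(7)=2, N(6)=3, N(5)=5, N(4)=8
N(4) = 8


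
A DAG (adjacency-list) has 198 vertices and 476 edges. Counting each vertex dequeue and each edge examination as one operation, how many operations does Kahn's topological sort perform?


V = 198 (vertex processing)
E = 476 (edge processing)
V + E = 198 + 476 = 674


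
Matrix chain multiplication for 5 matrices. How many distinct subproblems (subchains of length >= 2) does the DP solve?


Subproblems are indexed by (i, j) where i < j.
Number of such pairs = n*(n-1)/2
= 5 * 4 / 2
= 10


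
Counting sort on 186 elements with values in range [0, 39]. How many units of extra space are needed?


Output array size: 186 (to store sorted result)
Count array size: 40 (one slot per possible value, range 0 to 39)
Total extra space = 186 + 40 = 226


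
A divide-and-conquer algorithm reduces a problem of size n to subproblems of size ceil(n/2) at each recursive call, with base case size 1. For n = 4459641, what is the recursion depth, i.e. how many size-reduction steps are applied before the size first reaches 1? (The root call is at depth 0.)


Each step divides the size by 2 (rounding up); after k steps the size is ceil(n/2^k), which equals 1 exactly when 2^k >= n.
So the depth is the smallest k with 2^k >= 4459641, i.e. ceil(log_2(4459641)).
2^22 = 4194304 < 4459641 <= 8388608 = 2^23
Recursion depth = 23


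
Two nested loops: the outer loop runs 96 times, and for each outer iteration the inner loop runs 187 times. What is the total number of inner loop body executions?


Outer loop: 96 iterations
Inner loop: 187 iterations per outer iteration
Total = 96 * 187 = 17952


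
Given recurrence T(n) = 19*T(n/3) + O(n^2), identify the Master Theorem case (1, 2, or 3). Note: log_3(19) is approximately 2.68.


Master Theorem parameters: a=19, b=3, c=2
log_b(a) = 2.68
Compare b^c with a: 3^2 = 9 < 19, so c < log_b(a).
Comparing c=2 vs log_b(a)=2.68:
2 < 2.68 => Case 1
Result: T(n) = O(n^(log_3 19)) ~ O(n^2.68)
Master Theorem case = 1


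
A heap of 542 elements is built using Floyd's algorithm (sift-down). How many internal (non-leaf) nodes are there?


Leaf nodes occupy roughly half the array.
Sift-down is called for each internal node, starting from the last one.
Internal nodes = floor(n/2) = floor(542/2) = 271


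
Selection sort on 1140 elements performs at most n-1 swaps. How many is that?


Each of the 1139 passes places one element in its final position.
Pass 1: swap minimum into position 0
Pass 2: swap minimum of remaining into position 1
...
Pass 1139: last two elements, one swap
Maximum swaps = 1140 - 1 = 1139


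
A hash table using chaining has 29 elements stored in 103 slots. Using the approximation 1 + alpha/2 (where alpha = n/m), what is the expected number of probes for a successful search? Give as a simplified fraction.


Load factor alpha = n/m = 29/103
Expected probes = 1 + alpha/2 = 1 + 29/(2*103)
= 1 + 29/206
= 206/206 + 29/206
= 235/206
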